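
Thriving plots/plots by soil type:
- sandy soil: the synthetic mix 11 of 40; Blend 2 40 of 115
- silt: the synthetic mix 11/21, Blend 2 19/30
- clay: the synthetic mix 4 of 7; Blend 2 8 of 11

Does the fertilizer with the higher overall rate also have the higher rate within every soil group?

Sandy soil: the synthetic mix 11/40 = 27.5%, Blend 2 40/115 = 34.8% → Blend 2
Silt: the synthetic mix 11/21 = 52.4%, Blend 2 19/30 = 63.3% → Blend 2
Clay: the synthetic mix 4/7 = 57.1%, Blend 2 8/11 = 72.7% → Blend 2
Overall: the synthetic mix 26/68 = 38.2%, Blend 2 67/156 = 42.9% → Blend 2
Blend 2 wins overall and in every soil group — no reversal.

Yes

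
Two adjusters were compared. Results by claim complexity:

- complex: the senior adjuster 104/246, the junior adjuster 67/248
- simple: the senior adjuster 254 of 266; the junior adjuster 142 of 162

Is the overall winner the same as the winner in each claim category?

Yes

Complex: the senior adjuster 104/246 = 42.3%, the junior adjuster 67/248 = 27.0% → the senior adjuster
Simple: the senior adjuster 254/266 = 95.5%, the junior adjuster 142/162 = 87.7% → the senior adjuster
Overall: the senior adjuster 358/512 = 69.9%, the junior adjuster 209/410 = 51.0% → the senior adjuster
The senior adjuster wins overall and in every claim group — no reversal.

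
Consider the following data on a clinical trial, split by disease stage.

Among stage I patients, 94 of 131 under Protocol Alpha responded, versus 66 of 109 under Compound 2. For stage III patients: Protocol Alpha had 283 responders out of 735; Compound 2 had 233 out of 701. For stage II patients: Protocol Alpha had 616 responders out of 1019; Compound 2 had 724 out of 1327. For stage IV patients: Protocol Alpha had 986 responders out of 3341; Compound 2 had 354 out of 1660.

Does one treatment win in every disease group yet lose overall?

No

Stage I: Protocol Alpha 94/131 = 71.8%, Compound 2 66/109 = 60.6% → Protocol Alpha
Stage III: Protocol Alpha 283/735 = 38.5%, Compound 2 233/701 = 33.2% → Protocol Alpha
Stage II: Protocol Alpha 616/1019 = 60.5%, Compound 2 724/1327 = 54.6% → Protocol Alpha
Stage IV: Protocol Alpha 986/3341 = 29.5%, Compound 2 354/1660 = 21.3% → Protocol Alpha
Overall: Protocol Alpha 1979/5226 = 37.9%, Compound 2 1377/3797 = 36.3% → Protocol Alpha
Protocol Alpha wins overall and in every disease group — no reversal.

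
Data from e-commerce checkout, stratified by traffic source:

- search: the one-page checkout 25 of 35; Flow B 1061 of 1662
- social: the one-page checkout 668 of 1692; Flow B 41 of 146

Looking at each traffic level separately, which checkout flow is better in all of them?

Search: the one-page checkout 25/35 = 71.4%, Flow B 1061/1662 = 63.8% → the one-page checkout
Social: the one-page checkout 668/1692 = 39.5%, Flow B 41/146 = 28.1% → the one-page checkout
The one-page checkout has the higher rate in both groups.

the one-page checkout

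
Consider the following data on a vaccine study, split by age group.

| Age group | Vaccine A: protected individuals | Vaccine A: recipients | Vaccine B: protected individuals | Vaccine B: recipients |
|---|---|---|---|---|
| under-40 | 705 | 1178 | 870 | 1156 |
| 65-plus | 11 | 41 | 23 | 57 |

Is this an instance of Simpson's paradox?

No

Under-40: Vaccine A 705/1178 = 59.8%, Vaccine B 870/1156 = 75.3% → Vaccine B
65-plus: Vaccine A 11/41 = 26.8%, Vaccine B 23/57 = 40.4% → Vaccine B
Overall: Vaccine A 716/1219 = 58.7%, Vaccine B 893/1213 = 73.6% → Vaccine B
Vaccine B wins overall and in every age group — no reversal.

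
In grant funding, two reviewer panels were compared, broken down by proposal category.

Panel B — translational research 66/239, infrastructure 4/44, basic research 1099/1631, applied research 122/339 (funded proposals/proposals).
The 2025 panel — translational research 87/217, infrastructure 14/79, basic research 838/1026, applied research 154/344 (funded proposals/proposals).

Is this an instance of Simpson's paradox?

Translational research: Panel B 66/239 = 27.6%, the 2025 panel 87/217 = 40.1% → the 2025 panel
Infrastructure: Panel B 4/44 = 9.1%, the 2025 panel 14/79 = 17.7% → the 2025 panel
Basic research: Panel B 1099/1631 = 67.4%, the 2025 panel 838/1026 = 81.7% → the 2025 panel
Applied research: Panel B 122/339 = 36.0%, the 2025 panel 154/344 = 44.8% → the 2025 panel
Overall: Panel B 1291/2253 = 57.3%, the 2025 panel 1093/1666 = 65.6% → the 2025 panel
The 2025 panel wins overall and in every proposal group — no reversal.

No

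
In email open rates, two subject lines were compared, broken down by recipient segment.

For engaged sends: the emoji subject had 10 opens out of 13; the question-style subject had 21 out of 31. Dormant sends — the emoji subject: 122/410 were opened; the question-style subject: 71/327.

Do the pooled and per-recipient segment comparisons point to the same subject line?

Yes

Engaged: the emoji subject 10/13 = 76.9%, the question-style subject 21/31 = 67.7% → the emoji subject
Dormant: the emoji subject 122/410 = 29.8%, the question-style subject 71/327 = 21.7% → the emoji subject
Overall: the emoji subject 132/423 = 31.2%, the question-style subject 92/358 = 25.7% → the emoji subject
The emoji subject wins overall and in every recipient group — no reversal.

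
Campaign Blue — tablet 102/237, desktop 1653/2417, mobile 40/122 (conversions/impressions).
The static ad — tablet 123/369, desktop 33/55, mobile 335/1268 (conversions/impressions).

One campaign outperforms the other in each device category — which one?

Campaign Blue

Tablet: Campaign Blue 102/237 = 43.0%, the static ad 123/369 = 33.3% → Campaign Blue
Desktop: Campaign Blue 1653/2417 = 68.4%, the static ad 33/55 = 60.0% → Campaign Blue
Mobile: Campaign Blue 40/122 = 32.8%, the static ad 335/1268 = 26.4% → Campaign Blue
Campaign Blue has the higher rate in all 3 groups.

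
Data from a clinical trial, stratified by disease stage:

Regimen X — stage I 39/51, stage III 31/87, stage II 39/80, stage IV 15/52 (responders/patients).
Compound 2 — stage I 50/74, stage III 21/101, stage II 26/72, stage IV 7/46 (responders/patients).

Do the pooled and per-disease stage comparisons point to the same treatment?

Stage I: Regimen X 39/51 = 76.5%, Compound 2 50/74 = 67.6% → Regimen X
Stage III: Regimen X 31/87 = 35.6%, Compound 2 21/101 = 20.8% → Regimen X
Stage II: Regimen X 39/80 = 48.8%, Compound 2 26/72 = 36.1% → Regimen X
Stage IV: Regimen X 15/52 = 28.8%, Compound 2 7/46 = 15.2% → Regimen X
Overall: Regimen X 124/270 = 45.9%, Compound 2 104/293 = 35.5% → Regimen X
Regimen X wins overall and in every disease group — no reversal.

Yes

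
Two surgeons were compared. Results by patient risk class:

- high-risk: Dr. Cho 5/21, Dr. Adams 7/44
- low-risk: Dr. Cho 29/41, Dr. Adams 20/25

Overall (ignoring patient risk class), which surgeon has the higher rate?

Dr. Cho

High-risk: Dr. Cho 5/21 = 23.8%, Dr. Adams 7/44 = 15.9% → Dr. Cho
Low-risk: Dr. Cho 29/41 = 70.7%, Dr. Adams 20/25 = 80.0% → Dr. Adams
Overall: Dr. Cho 34/62 = 54.8%, Dr. Adams 27/69 = 39.1% → Dr. Cho
(Neither sweeps every patient risk group, but Dr. Cho has the higher pooled rate.)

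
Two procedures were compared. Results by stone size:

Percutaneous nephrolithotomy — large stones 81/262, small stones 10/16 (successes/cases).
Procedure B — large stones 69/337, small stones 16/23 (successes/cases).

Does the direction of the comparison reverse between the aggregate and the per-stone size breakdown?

No

Large stones: percutaneous nephrolithotomy 81/262 = 30.9%, Procedure B 69/337 = 20.5% → percutaneous nephrolithotomy
Small stones: percutaneous nephrolithotomy 10/16 = 62.5%, Procedure B 16/23 = 69.6% → Procedure B
Overall: percutaneous nephrolithotomy 91/278 = 32.7%, Procedure B 85/360 = 23.6% → percutaneous nephrolithotomy
Neither sweeps: percutaneous nephrolithotomy wins 1 of 2 groups, Procedure B wins 1. Percutaneous nephrolithotomy wins overall but not every group — no Simpson reversal.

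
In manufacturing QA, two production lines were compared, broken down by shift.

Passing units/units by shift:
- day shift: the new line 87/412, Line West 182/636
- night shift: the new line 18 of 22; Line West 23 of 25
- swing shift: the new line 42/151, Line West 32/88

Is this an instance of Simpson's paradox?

No

Day shift: the new line 87/412 = 21.1%, Line West 182/636 = 28.6% → Line West
Night shift: the new line 18/22 = 81.8%, Line West 23/25 = 92.0% → Line West
Swing shift: the new line 42/151 = 27.8%, Line West 32/88 = 36.4% → Line West
Overall: the new line 147/585 = 25.1%, Line West 237/749 = 31.6% → Line West
Line West wins overall and in every shift group — no reversal.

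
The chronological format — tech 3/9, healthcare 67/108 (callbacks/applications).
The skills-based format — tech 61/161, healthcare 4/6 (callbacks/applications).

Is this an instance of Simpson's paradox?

Yes

Tech: the chronological format 3/9 = 33.3%, the skills-based format 61/161 = 37.9% → the skills-based format
Healthcare: the chronological format 67/108 = 62.0%, the skills-based format 4/6 = 66.7% → the skills-based format
Overall: the chronological format 70/117 = 59.8%, the skills-based format 65/167 = 38.9% → the chronological format
The skills-based format wins each industry group but the chronological format wins overall — the comparison reverses. The skills-based format's applications skew toward tech, which has a lower base rate.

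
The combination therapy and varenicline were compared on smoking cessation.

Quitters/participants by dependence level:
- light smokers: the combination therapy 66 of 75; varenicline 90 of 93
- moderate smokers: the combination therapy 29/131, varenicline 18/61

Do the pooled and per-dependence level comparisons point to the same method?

Light smokers: the combination therapy 66/75 = 88.0%, varenicline 90/93 = 96.8% → varenicline
Moderate smokers: the combination therapy 29/131 = 22.1%, varenicline 18/61 = 29.5% → varenicline
Overall: the combination therapy 95/206 = 46.1%, varenicline 108/154 = 70.1% → varenicline
Varenicline wins overall and in every dependence group — no reversal.

Yes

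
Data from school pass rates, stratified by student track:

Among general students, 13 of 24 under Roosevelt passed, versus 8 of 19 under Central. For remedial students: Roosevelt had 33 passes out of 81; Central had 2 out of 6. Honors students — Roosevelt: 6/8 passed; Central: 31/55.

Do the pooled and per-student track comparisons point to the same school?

General: Roosevelt 13/24 = 54.2%, Central 8/19 = 42.1% → Roosevelt
Remedial: Roosevelt 33/81 = 40.7%, Central 2/6 = 33.3% → Roosevelt
Honors: Roosevelt 6/8 = 75.0%, Central 31/55 = 56.4% → Roosevelt
Overall: Roosevelt 52/113 = 46.0%, Central 41/80 = 51.2% → Central
Roosevelt wins each student group but Central wins overall — the comparison reverses. Roosevelt's students skew toward remedial, which has a lower base rate.

No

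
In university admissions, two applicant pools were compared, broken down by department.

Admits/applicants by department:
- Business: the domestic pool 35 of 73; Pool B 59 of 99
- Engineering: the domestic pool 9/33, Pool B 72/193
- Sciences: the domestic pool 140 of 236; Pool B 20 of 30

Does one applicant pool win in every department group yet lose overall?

Business: the domestic pool 35/73 = 47.9%, Pool B 59/99 = 59.6% → Pool B
Engineering: the domestic pool 9/33 = 27.3%, Pool B 72/193 = 37.3% → Pool B
Sciences: the domestic pool 140/236 = 59.3%, Pool B 20/30 = 66.7% → Pool B
Overall: the domestic pool 184/342 = 53.8%, Pool B 151/322 = 46.9% → the domestic pool
Pool B wins each department group but the domestic pool wins overall — the comparison reverses. Pool B's applicants skew toward Engineering, which has a lower base rate.

Yes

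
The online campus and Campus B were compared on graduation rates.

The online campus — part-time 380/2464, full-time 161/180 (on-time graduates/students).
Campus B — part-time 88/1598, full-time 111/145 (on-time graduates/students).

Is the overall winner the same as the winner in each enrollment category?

Part-time: the online campus 380/2464 = 15.4%, Campus B 88/1598 = 5.5% → the online campus
Full-time: the online campus 161/180 = 89.4%, Campus B 111/145 = 76.6% → the online campus
Overall: the online campus 541/2644 = 20.5%, Campus B 199/1743 = 11.4% → the online campus
The online campus wins overall and in every enrollment group — no reversal.

Yes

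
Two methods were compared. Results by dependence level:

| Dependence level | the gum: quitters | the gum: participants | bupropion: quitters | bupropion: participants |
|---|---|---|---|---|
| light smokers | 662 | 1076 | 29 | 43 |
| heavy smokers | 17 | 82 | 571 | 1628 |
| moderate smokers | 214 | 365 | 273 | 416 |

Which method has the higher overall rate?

Light smokers: the gum 662/1076 = 61.5%, bupropion 29/43 = 67.4% → bupropion
Heavy smokers: the gum 17/82 = 20.7%, bupropion 571/1628 = 35.1% → bupropion
Moderate smokers: the gum 214/365 = 58.6%, bupropion 273/416 = 65.6% → bupropion
Overall: the gum 893/1523 = 58.6%, bupropion 873/2087 = 41.8% → the gum
(Bupropion wins every dependence group but the gum wins overall — bupropion's participants skew toward the low-rate heavy smokers group.)

the gum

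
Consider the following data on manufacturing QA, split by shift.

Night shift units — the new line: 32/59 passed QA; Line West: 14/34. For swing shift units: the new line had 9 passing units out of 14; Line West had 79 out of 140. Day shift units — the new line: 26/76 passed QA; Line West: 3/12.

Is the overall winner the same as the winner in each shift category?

No

Night shift: the new line 32/59 = 54.2%, Line West 14/34 = 41.2% → the new line
Swing shift: the new line 9/14 = 64.3%, Line West 79/140 = 56.4% → the new line
Day shift: the new line 26/76 = 34.2%, Line West 3/12 = 25.0% → the new line
Overall: the new line 67/149 = 45.0%, Line West 96/186 = 51.6% → Line West
The new line wins each shift group but Line West wins overall — the comparison reverses. The new line's units skew toward day shift, which has a lower base rate.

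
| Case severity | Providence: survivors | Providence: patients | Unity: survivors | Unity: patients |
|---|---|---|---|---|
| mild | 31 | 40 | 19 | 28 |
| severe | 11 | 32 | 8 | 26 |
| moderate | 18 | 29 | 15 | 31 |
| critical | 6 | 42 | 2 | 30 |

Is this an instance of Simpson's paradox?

No

Mild: Providence 31/40 = 77.5%, Unity 19/28 = 67.9% → Providence
Severe: Providence 11/32 = 34.4%, Unity 8/26 = 30.8% → Providence
Moderate: Providence 18/29 = 62.1%, Unity 15/31 = 48.4% → Providence
Critical: Providence 6/42 = 14.3%, Unity 2/30 = 6.7% → Providence
Overall: Providence 66/143 = 46.2%, Unity 44/115 = 38.3% → Providence
Providence wins overall and in every case group — no reversal.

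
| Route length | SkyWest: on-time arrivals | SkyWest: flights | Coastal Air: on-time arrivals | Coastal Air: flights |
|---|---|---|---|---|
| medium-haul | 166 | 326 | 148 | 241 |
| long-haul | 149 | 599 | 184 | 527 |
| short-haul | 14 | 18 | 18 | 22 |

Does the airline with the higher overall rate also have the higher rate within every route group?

Medium-haul: SkyWest 166/326 = 50.9%, Coastal Air 148/241 = 61.4% → Coastal Air
Long-haul: SkyWest 149/599 = 24.9%, Coastal Air 184/527 = 34.9% → Coastal Air
Short-haul: SkyWest 14/18 = 77.8%, Coastal Air 18/22 = 81.8% → Coastal Air
Overall: SkyWest 329/943 = 34.9%, Coastal Air 350/790 = 44.3% → Coastal Air
Coastal Air wins overall and in every route group — no reversal.

Yes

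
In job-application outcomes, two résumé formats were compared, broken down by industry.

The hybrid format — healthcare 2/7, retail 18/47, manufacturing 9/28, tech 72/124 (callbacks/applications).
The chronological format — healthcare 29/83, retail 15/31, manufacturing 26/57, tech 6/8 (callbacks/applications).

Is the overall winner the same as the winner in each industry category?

Healthcare: the hybrid format 2/7 = 28.6%, the chronological format 29/83 = 34.9% → the chronological format
Retail: the hybrid format 18/47 = 38.3%, the chronological format 15/31 = 48.4% → the chronological format
Manufacturing: the hybrid format 9/28 = 32.1%, the chronological format 26/57 = 45.6% → the chronological format
Tech: the hybrid format 72/124 = 58.1%, the chronological format 6/8 = 75.0% → the chronological format
Overall: the hybrid format 101/206 = 49.0%, the chronological format 76/179 = 42.5% → the hybrid format
The chronological format wins each industry group but the hybrid format wins overall — the comparison reverses. The chronological format's applications skew toward healthcare, which has a lower base rate.

No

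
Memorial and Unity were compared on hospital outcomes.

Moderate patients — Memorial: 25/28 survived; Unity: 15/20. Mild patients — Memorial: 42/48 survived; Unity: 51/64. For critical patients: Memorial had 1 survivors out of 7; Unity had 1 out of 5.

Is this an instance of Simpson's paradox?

Moderate: Memorial 25/28 = 89.3%, Unity 15/20 = 75.0% → Memorial
Mild: Memorial 42/48 = 87.5%, Unity 51/64 = 79.7% → Memorial
Critical: Memorial 1/7 = 14.3%, Unity 1/5 = 20.0% → Unity
Overall: Memorial 68/83 = 81.9%, Unity 67/89 = 75.3% → Memorial
Neither sweeps: Memorial wins 2 of 3 groups, Unity wins 1. Memorial wins overall but not every group — no Simpson reversal.

No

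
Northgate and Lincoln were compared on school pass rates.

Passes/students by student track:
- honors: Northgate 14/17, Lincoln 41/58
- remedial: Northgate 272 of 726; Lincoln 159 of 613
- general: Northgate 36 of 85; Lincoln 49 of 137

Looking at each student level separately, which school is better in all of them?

Northgate

Honors: Northgate 14/17 = 82.4%, Lincoln 41/58 = 70.7% → Northgate
Remedial: Northgate 272/726 = 37.5%, Lincoln 159/613 = 25.9% → Northgate
General: Northgate 36/85 = 42.4%, Lincoln 49/137 = 35.8% → Northgate
Northgate has the higher rate in all 3 groups.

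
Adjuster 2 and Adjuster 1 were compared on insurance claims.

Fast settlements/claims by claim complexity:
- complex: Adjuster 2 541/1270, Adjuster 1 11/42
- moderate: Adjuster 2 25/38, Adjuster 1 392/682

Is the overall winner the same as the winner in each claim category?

Complex: Adjuster 2 541/1270 = 42.6%, Adjuster 1 11/42 = 26.2% → Adjuster 2
Moderate: Adjuster 2 25/38 = 65.8%, Adjuster 1 392/682 = 57.5% → Adjuster 2
Overall: Adjuster 2 566/1308 = 43.3%, Adjuster 1 403/724 = 55.7% → Adjuster 1
Adjuster 2 wins each claim group but Adjuster 1 wins overall — the comparison reverses. Adjuster 2's claims skew toward complex, which has a lower base rate.

No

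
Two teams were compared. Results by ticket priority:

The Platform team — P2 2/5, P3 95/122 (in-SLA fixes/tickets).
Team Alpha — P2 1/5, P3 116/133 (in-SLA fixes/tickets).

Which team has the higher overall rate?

Team Alpha

P2: the Platform team 2/5 = 40.0%, Team Alpha 1/5 = 20.0% → the Platform team
P3: the Platform team 95/122 = 77.9%, Team Alpha 116/133 = 87.2% → Team Alpha
Overall: the Platform team 97/127 = 76.4%, Team Alpha 117/138 = 84.8% → Team Alpha
(Neither sweeps every ticket group, but Team Alpha has the higher pooled rate.)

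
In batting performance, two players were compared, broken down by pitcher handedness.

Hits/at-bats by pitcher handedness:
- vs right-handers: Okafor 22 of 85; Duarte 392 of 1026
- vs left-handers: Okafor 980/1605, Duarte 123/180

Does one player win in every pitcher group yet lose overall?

Vs right-handers: Okafor 22/85 = 25.9%, Duarte 392/1026 = 38.2% → Duarte
Vs left-handers: Okafor 980/1605 = 61.1%, Duarte 123/180 = 68.3% → Duarte
Overall: Okafor 1002/1690 = 59.3%, Duarte 515/1206 = 42.7% → Okafor
Duarte wins each pitcher group but Okafor wins overall — the comparison reverses. Duarte's at-bats skew toward vs right-handers, which has a lower base rate.

Yes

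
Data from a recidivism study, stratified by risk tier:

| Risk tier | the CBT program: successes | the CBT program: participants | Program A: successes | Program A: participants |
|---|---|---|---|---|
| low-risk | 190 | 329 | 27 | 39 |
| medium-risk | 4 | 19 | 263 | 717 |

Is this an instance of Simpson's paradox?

Low-risk: the CBT program 190/329 = 57.8%, Program A 27/39 = 69.2% → Program A
Medium-risk: the CBT program 4/19 = 21.1%, Program A 263/717 = 36.7% → Program A
Overall: the CBT program 194/348 = 55.7%, Program A 290/756 = 38.4% → the CBT program
Program A wins each risk group but the CBT program wins overall — the comparison reverses. Program A's participants skew toward medium-risk, which has a lower base rate.

Yes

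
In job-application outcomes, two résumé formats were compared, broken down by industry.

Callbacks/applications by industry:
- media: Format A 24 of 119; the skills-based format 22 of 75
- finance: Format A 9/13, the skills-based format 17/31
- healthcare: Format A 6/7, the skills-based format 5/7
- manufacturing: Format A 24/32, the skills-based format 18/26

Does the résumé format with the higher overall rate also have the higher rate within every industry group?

No

Media: Format A 24/119 = 20.2%, the skills-based format 22/75 = 29.3% → the skills-based format
Finance: Format A 9/13 = 69.2%, the skills-based format 17/31 = 54.8% → Format A
Healthcare: Format A 6/7 = 85.7%, the skills-based format 5/7 = 71.4% → Format A
Manufacturing: Format A 24/32 = 75.0%, the skills-based format 18/26 = 69.2% → Format A
Overall: Format A 63/171 = 36.8%, the skills-based format 62/139 = 44.6% → the skills-based format
Neither sweeps: Format A wins 3 of 4 groups, the skills-based format wins 1. The skills-based format wins overall but not every group — no Simpson reversal.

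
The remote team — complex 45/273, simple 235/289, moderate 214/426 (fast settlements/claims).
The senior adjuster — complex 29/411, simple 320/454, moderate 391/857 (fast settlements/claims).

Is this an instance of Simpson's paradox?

No

Complex: the remote team 45/273 = 16.5%, the senior adjuster 29/411 = 7.1% → the remote team
Simple: the remote team 235/289 = 81.3%, the senior adjuster 320/454 = 70.5% → the remote team
Moderate: the remote team 214/426 = 50.2%, the senior adjuster 391/857 = 45.6% → the remote team
Overall: the remote team 494/988 = 50.0%, the senior adjuster 740/1722 = 43.0% → the remote team
The remote team wins overall and in every claim group — no reversal.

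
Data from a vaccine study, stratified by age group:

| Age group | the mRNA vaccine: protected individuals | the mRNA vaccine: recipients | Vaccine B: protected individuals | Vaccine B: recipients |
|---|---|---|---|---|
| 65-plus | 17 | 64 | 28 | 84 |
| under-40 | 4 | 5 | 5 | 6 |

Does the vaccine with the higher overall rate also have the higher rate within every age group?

Yes

65-plus: the mRNA vaccine 17/64 = 26.6%, Vaccine B 28/84 = 33.3% → Vaccine B
Under-40: the mRNA vaccine 4/5 = 80.0%, Vaccine B 5/6 = 83.3% → Vaccine B
Overall: the mRNA vaccine 21/69 = 30.4%, Vaccine B 33/90 = 36.7% → Vaccine B
Vaccine B wins overall and in every age group — no reversal.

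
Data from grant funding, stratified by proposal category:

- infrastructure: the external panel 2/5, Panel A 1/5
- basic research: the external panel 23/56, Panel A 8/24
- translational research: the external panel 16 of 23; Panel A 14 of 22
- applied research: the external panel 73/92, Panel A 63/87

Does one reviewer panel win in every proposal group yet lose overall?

Infrastructure: the external panel 2/5 = 40.0%, Panel A 1/5 = 20.0% → the external panel
Basic research: the external panel 23/56 = 41.1%, Panel A 8/24 = 33.3% → the external panel
Translational research: the external panel 16/23 = 69.6%, Panel A 14/22 = 63.6% → the external panel
Applied research: the external panel 73/92 = 79.3%, Panel A 63/87 = 72.4% → the external panel
Overall: the external panel 114/176 = 64.8%, Panel A 86/138 = 62.3% → the external panel
The external panel wins overall and in every proposal group — no reversal.

No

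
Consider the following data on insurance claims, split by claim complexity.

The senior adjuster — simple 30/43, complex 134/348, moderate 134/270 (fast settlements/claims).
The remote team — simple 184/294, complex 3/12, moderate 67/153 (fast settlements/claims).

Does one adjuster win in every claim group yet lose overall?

Simple: the senior adjuster 30/43 = 69.8%, the remote team 184/294 = 62.6% → the senior adjuster
Complex: the senior adjuster 134/348 = 38.5%, the remote team 3/12 = 25.0% → the senior adjuster
Moderate: the senior adjuster 134/270 = 49.6%, the remote team 67/153 = 43.8% → the senior adjuster
Overall: the senior adjuster 298/661 = 45.1%, the remote team 254/459 = 55.3% → the remote team
The senior adjuster wins each claim group but the remote team wins overall — the comparison reverses. The senior adjuster's claims skew toward complex, which has a lower base rate.

Yes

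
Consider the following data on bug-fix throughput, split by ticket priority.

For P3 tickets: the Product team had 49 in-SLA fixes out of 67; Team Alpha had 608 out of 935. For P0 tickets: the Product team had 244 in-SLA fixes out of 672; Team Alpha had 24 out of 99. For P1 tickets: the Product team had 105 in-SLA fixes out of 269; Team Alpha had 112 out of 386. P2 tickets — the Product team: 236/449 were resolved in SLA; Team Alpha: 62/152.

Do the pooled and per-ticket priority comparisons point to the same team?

No

P3: the Product team 49/67 = 73.1%, Team Alpha 608/935 = 65.0% → the Product team
P0: the Product team 244/672 = 36.3%, Team Alpha 24/99 = 24.2% → the Product team
P1: the Product team 105/269 = 39.0%, Team Alpha 112/386 = 29.0% → the Product team
P2: the Product team 236/449 = 52.6%, Team Alpha 62/152 = 40.8% → the Product team
Overall: the Product team 634/1457 = 43.5%, Team Alpha 806/1572 = 51.3% → Team Alpha
The Product team wins each ticket group but Team Alpha wins overall — the comparison reverses. The Product team's tickets skew toward P0, which has a lower base rate.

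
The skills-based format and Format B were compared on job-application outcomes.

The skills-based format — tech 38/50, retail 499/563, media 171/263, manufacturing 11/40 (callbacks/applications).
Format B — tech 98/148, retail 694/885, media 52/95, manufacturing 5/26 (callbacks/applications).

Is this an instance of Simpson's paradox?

No

Tech: the skills-based format 38/50 = 76.0%, Format B 98/148 = 66.2% → the skills-based format
Retail: the skills-based format 499/563 = 88.6%, Format B 694/885 = 78.4% → the skills-based format
Media: the skills-based format 171/263 = 65.0%, Format B 52/95 = 54.7% → the skills-based format
Manufacturing: the skills-based format 11/40 = 27.5%, Format B 5/26 = 19.2% → the skills-based format
Overall: the skills-based format 719/916 = 78.5%, Format B 849/1154 = 73.6% → the skills-based format
The skills-based format wins overall and in every industry group — no reversal.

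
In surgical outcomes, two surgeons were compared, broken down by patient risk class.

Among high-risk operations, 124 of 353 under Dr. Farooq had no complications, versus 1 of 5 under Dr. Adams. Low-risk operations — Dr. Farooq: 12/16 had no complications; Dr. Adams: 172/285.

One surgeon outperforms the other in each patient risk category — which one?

High-risk: Dr. Farooq 124/353 = 35.1%, Dr. Adams 1/5 = 20.0% → Dr. Farooq
Low-risk: Dr. Farooq 12/16 = 75.0%, Dr. Adams 172/285 = 60.4% → Dr. Farooq
Dr. Farooq has the higher rate in both groups.

Dr. Farooq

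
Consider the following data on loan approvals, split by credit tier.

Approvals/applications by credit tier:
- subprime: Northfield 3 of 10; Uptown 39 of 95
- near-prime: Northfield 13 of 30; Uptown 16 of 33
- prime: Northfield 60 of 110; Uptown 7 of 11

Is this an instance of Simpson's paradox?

Subprime: Northfield 3/10 = 30.0%, Uptown 39/95 = 41.1% → Uptown
Near-prime: Northfield 13/30 = 43.3%, Uptown 16/33 = 48.5% → Uptown
Prime: Northfield 60/110 = 54.5%, Uptown 7/11 = 63.6% → Uptown
Overall: Northfield 76/150 = 50.7%, Uptown 62/139 = 44.6% → Northfield
Uptown wins each credit group but Northfield wins overall — the comparison reverses. Uptown's applications skew toward subprime, which has a lower base rate.

Yes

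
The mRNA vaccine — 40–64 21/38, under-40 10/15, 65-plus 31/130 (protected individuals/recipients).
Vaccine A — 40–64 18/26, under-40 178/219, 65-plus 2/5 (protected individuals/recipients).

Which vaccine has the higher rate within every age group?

40–64: the mRNA vaccine 21/38 = 55.3%, Vaccine A 18/26 = 69.2% → Vaccine A
Under-40: the mRNA vaccine 10/15 = 66.7%, Vaccine A 178/219 = 81.3% → Vaccine A
65-plus: the mRNA vaccine 31/130 = 23.8%, Vaccine A 2/5 = 40.0% → Vaccine A
Vaccine A has the higher rate in all 3 groups.

Vaccine A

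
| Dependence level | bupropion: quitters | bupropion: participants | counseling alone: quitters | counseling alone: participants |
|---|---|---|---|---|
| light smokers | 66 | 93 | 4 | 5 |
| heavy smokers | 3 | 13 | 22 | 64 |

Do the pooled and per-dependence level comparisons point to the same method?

No

Light smokers: bupropion 66/93 = 71.0%, counseling alone 4/5 = 80.0% → counseling alone
Heavy smokers: bupropion 3/13 = 23.1%, counseling alone 22/64 = 34.4% → counseling alone
Overall: bupropion 69/106 = 65.1%, counseling alone 26/69 = 37.7% → bupropion
Counseling alone wins each dependence group but bupropion wins overall — the comparison reverses. Counseling alone's participants skew toward heavy smokers, which has a lower base rate.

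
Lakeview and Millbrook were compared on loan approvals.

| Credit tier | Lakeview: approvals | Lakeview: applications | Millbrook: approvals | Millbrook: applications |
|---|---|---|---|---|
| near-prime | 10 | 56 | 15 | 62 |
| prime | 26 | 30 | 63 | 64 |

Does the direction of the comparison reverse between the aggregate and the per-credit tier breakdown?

No

Near-prime: Lakeview 10/56 = 17.9%, Millbrook 15/62 = 24.2% → Millbrook
Prime: Lakeview 26/30 = 86.7%, Millbrook 63/64 = 98.4% → Millbrook
Overall: Lakeview 36/86 = 41.9%, Millbrook 78/126 = 61.9% → Millbrook
Millbrook wins overall and in every credit group — no reversal.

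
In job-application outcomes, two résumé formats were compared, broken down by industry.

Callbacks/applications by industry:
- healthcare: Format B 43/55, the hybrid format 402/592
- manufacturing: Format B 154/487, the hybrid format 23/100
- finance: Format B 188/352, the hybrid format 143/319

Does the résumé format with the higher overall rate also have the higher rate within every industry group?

Healthcare: Format B 43/55 = 78.2%, the hybrid format 402/592 = 67.9% → Format B
Manufacturing: Format B 154/487 = 31.6%, the hybrid format 23/100 = 23.0% → Format B
Finance: Format B 188/352 = 53.4%, the hybrid format 143/319 = 44.8% → Format B
Overall: Format B 385/894 = 43.1%, the hybrid format 568/1011 = 56.2% → the hybrid format
Format B wins each industry group but the hybrid format wins overall — the comparison reverses. Format B's applications skew toward manufacturing, which has a lower base rate.

No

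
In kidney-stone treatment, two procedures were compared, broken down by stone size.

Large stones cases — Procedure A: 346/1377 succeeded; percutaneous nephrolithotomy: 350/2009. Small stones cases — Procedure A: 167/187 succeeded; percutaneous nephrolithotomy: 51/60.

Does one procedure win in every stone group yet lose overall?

Large stones: Procedure A 346/1377 = 25.1%, percutaneous nephrolithotomy 350/2009 = 17.4% → Procedure A
Small stones: Procedure A 167/187 = 89.3%, percutaneous nephrolithotomy 51/60 = 85.0% → Procedure A
Overall: Procedure A 513/1564 = 32.8%, percutaneous nephrolithotomy 401/2069 = 19.4% → Procedure A
Procedure A wins overall and in every stone group — no reversal.

No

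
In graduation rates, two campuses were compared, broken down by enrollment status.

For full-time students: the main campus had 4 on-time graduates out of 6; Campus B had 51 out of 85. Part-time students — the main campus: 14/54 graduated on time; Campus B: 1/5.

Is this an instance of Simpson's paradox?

Full-time: the main campus 4/6 = 66.7%, Campus B 51/85 = 60.0% → the main campus
Part-time: the main campus 14/54 = 25.9%, Campus B 1/5 = 20.0% → the main campus
Overall: the main campus 18/60 = 30.0%, Campus B 52/90 = 57.8% → Campus B
The main campus wins each enrollment group but Campus B wins overall — the comparison reverses. The main campus's students skew toward part-time, which has a lower base rate.

Yes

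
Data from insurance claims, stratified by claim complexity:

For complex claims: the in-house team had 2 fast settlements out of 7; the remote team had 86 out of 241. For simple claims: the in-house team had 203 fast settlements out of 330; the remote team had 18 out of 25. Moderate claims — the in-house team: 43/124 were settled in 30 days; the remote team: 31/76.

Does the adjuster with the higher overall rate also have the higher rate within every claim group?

No

Complex: the in-house team 2/7 = 28.6%, the remote team 86/241 = 35.7% → the remote team
Simple: the in-house team 203/330 = 61.5%, the remote team 18/25 = 72.0% → the remote team
Moderate: the in-house team 43/124 = 34.7%, the remote team 31/76 = 40.8% → the remote team
Overall: the in-house team 248/461 = 53.8%, the remote team 135/342 = 39.5% → the in-house team
The remote team wins each claim group but the in-house team wins overall — the comparison reverses. The remote team's claims skew toward complex, which has a lower base rate.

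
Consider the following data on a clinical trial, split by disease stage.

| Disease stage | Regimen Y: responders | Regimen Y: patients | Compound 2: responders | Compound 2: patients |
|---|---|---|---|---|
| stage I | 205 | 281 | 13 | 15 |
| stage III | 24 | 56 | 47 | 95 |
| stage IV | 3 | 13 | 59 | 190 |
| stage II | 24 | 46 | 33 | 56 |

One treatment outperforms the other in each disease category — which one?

Stage I: Regimen Y 205/281 = 73.0%, Compound 2 13/15 = 86.7% → Compound 2
Stage III: Regimen Y 24/56 = 42.9%, Compound 2 47/95 = 49.5% → Compound 2
Stage IV: Regimen Y 3/13 = 23.1%, Compound 2 59/190 = 31.1% → Compound 2
Stage II: Regimen Y 24/46 = 52.2%, Compound 2 33/56 = 58.9% → Compound 2
Compound 2 has the higher rate in all 4 groups.

Compound 2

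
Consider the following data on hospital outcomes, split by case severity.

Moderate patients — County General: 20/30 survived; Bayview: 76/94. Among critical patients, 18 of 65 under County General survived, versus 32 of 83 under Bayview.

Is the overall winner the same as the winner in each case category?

Moderate: County General 20/30 = 66.7%, Bayview 76/94 = 80.9% → Bayview
Critical: County General 18/65 = 27.7%, Bayview 32/83 = 38.6% → Bayview
Overall: County General 38/95 = 40.0%, Bayview 108/177 = 61.0% → Bayview
Bayview wins overall and in every case group — no reversal.

Yes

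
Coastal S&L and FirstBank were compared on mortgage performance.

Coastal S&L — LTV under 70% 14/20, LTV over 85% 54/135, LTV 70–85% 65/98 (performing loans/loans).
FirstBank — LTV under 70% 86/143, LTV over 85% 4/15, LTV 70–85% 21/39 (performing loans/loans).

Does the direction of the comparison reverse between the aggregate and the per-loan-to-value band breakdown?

LTV under 70%: Coastal S&L 14/20 = 70.0%, FirstBank 86/143 = 60.1% → Coastal S&L
LTV over 85%: Coastal S&L 54/135 = 40.0%, FirstBank 4/15 = 26.7% → Coastal S&L
LTV 70–85%: Coastal S&L 65/98 = 66.3%, FirstBank 21/39 = 53.8% → Coastal S&L
Overall: Coastal S&L 133/253 = 52.6%, FirstBank 111/197 = 56.3% → FirstBank
Coastal S&L wins each loan-to-value group but FirstBank wins overall — the comparison reverses. Coastal S&L's loans skew toward LTV over 85%, which has a lower base rate.

Yes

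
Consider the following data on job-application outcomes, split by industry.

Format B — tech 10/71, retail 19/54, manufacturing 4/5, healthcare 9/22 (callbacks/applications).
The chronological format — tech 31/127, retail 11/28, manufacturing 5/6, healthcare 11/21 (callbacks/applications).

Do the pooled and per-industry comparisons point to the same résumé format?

Yes

Tech: Format B 10/71 = 14.1%, the chronological format 31/127 = 24.4% → the chronological format
Retail: Format B 19/54 = 35.2%, the chronological format 11/28 = 39.3% → the chronological format
Manufacturing: Format B 4/5 = 80.0%, the chronological format 5/6 = 83.3% → the chronological format
Healthcare: Format B 9/22 = 40.9%, the chronological format 11/21 = 52.4% → the chronological format
Overall: Format B 42/152 = 27.6%, the chronological format 58/182 = 31.9% → the chronological format
The chronological format wins overall and in every industry group — no reversal.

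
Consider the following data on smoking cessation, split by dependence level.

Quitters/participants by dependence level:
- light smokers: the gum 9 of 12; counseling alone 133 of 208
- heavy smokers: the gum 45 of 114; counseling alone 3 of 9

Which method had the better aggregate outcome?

counseling alone

Light smokers: the gum 9/12 = 75.0%, counseling alone 133/208 = 63.9% → the gum
Heavy smokers: the gum 45/114 = 39.5%, counseling alone 3/9 = 33.3% → the gum
Overall: the gum 54/126 = 42.9%, counseling alone 136/217 = 62.7% → counseling alone
(The gum wins every dependence group but counseling alone wins overall — the gum's participants skew toward the low-rate heavy smokers group.)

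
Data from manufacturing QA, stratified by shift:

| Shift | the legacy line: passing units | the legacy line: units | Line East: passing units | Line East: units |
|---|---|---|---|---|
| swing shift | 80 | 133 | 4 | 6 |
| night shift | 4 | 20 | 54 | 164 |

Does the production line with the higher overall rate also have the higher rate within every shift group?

Swing shift: the legacy line 80/133 = 60.2%, Line East 4/6 = 66.7% → Line East
Night shift: the legacy line 4/20 = 20.0%, Line East 54/164 = 32.9% → Line East
Overall: the legacy line 84/153 = 54.9%, Line East 58/170 = 34.1% → the legacy line
Line East wins each shift group but the legacy line wins overall — the comparison reverses. Line East's units skew toward night shift, which has a lower base rate.

No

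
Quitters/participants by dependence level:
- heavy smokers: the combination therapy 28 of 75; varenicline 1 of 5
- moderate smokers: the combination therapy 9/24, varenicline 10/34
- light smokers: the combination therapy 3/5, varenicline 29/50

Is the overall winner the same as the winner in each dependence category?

Heavy smokers: the combination therapy 28/75 = 37.3%, varenicline 1/5 = 20.0% → the combination therapy
Moderate smokers: the combination therapy 9/24 = 37.5%, varenicline 10/34 = 29.4% → the combination therapy
Light smokers: the combination therapy 3/5 = 60.0%, varenicline 29/50 = 58.0% → the combination therapy
Overall: the combination therapy 40/104 = 38.5%, varenicline 40/89 = 44.9% → varenicline
The combination therapy wins each dependence group but varenicline wins overall — the comparison reverses. The combination therapy's participants skew toward heavy smokers, which has a lower base rate.

No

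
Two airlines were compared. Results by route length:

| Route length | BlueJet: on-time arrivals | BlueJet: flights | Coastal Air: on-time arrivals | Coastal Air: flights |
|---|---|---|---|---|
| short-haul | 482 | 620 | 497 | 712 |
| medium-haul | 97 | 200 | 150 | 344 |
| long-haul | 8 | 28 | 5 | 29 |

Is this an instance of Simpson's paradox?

No

Short-haul: BlueJet 482/620 = 77.7%, Coastal Air 497/712 = 69.8% → BlueJet
Medium-haul: BlueJet 97/200 = 48.5%, Coastal Air 150/344 = 43.6% → BlueJet
Long-haul: BlueJet 8/28 = 28.6%, Coastal Air 5/29 = 17.2% → BlueJet
Overall: BlueJet 587/848 = 69.2%, Coastal Air 652/1085 = 60.1% → BlueJet
BlueJet wins overall and in every route group — no reversal.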